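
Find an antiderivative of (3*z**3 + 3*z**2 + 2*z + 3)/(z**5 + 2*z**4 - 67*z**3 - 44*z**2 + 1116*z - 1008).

Factor the denominator: (z - 6)*(z - 4)*(z - 1)*(z + 6)*(z + 7).
Partial-fraction decomposition: -893/(1144*(z + 7)) + 183/(280*(z + 6)) + 11/(840*(z - 1)) - 251/(660*(z - 4)) + 257/(520*(z - 6)).
Integrate each term: A/(z−a) contributes A·log|z−a|.

257*log(z - 6)/520 - 251*log(z - 4)/660 + 11*log(z - 1)/840 + 183*log(z + 6)/280 - 893*log(z + 7)/1144 + C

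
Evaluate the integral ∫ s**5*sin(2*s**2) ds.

Let u = s², du = 2s ds; rewrite as (1/2)∫ u^2·sin(2u) du.
Now integrate by parts 2 times.

-s**4*cos(2*s**2)/4 + s**2*sin(2*s**2)/4 + cos(2*s**2)/8 + C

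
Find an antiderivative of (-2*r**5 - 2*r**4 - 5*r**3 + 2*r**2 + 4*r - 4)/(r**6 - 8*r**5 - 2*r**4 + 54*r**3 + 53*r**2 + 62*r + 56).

-40009*log(r - 7)/10800 + 1418*log(r - 4)/765 - log(r + 1)/80 - 34*log(r + 2)/135 + 49*log(r**2 + 1)/850 + atan(r)/850 + C

Factor the denominator: (r - 7)*(r - 4)*(r + 1)*(r + 2)*(r**2 + 1).
Partial-fraction decomposition: (98*r + 1)/(850*(r**2 + 1)) - 34/(135*(r + 2)) - 1/(80*(r + 1)) + 1418/(765*(r - 4)) - 40009/(10800*(r - 7)).
Integrate each term; A/(r−a) gives A·log|r−a|; the (Br+D)/(r²+p²) term gives a log and an atan.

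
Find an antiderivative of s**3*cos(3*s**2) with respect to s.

s**2*sin(3*s**2)/6 + cos(3*s**2)/18 + C

Let u = s², du = 2s ds; rewrite as (1/2)∫ u^1·cos(3u) du.
Now integrate by parts 1 time.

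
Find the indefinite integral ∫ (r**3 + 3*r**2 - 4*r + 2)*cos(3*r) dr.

Use integration by parts with u = r**3 + 3*r**2 - 4*r + 2, dv = cos(3*r) dr, so v = sin(3*r)/3.
Apply parts 3 times (tabular method): alternate signs, differentiate u down to 0, integrate dv up.

r**3*sin(3*r)/3 + r**2*sin(3*r) + r**2*cos(3*r)/3 - 14*r*sin(3*r)/9 + 2*r*cos(3*r)/3 + 4*sin(3*r)/9 - 14*cos(3*r)/27 + C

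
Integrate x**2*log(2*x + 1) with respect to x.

x**3*log(2*x + 1)/3 - x**3/9 + x**2/12 - x/12 + log(2*x + 1)/24 + C

Use integration by parts with u = log(2*x + 1), dv = x**2 dx.
Then du = 2/(2*x + 1) dx and v = x**3/3.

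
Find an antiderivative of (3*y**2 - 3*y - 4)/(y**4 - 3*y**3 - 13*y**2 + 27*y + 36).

32*log(y - 4)/35 - 7*log(y - 3)/12 + log(y + 1)/20 - 8*log(y + 3)/21 + C

Factor the denominator: (y - 4)*(y - 3)*(y + 1)*(y + 3).
Partial-fraction decomposition: -8/(21*(y + 3)) + 1/(20*(y + 1)) - 7/(12*(y - 3)) + 32/(35*(y - 4)).
Integrate each term: A/(y−a) contributes A·log|y−a|.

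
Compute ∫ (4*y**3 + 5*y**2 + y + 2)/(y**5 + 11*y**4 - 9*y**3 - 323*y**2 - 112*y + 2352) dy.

Factor the denominator: (y - 4)*(y - 3)*(y + 4)*(y + 7)**2.
Partial-fraction decomposition: 12283/(54450*(y + 7)) + 566/(165*(y + 7)**2) - 89/(252*(y + 4)) - 79/(350*(y - 3)) + 171/(484*(y - 4)).
Integrate each term; A/(y−a) gives A·log|y−a|; A/(y−a)² gives −A/(y−a).

171*log(y - 4)/484 - 79*log(y - 3)/350 - 89*log(y + 4)/252 + 12283*log(y + 7)/54450 - 566/(165*y + 1155) + C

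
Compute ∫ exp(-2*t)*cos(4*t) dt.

Let I denote the integral. Integrate by parts with u = cos(4*t), dv = exp(-2*t) dt, so v = -exp(-2*t)/2: I = -exp(-2*t)*cos(4*t)/2 − 2·∫ exp(-2*t)*sin(4*t) dt.
Apply parts again with u = sin(4*t), dv = exp(-2*t) dt: ∫ exp(-2*t)*sin(4*t) dt = -exp(-2*t)*sin(4*t)/2 + 2·I. Substituting back brings back I: I = exp(-2*t)*sin(4*t) - exp(-2*t)*cos(4*t)/2 − 4·I.
Solving for I: (1 + 4)·I equals the remaining terms, so I = (1/5)·(exp(-2*t)*sin(4*t) - exp(-2*t)*cos(4*t)/2).

exp(-2*t)*sin(4*t)/5 - exp(-2*t)*cos(4*t)/10 + C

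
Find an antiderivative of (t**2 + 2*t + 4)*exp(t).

Use integration by parts with u = t**2 + 2*t + 4, dv = exp(t) dt, so v = exp(t).
Apply parts 2 times (tabular method): alternate signs, differentiate u down to 0, integrate dv up.

(t**2 + 4)*exp(t) + C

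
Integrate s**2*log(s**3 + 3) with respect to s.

Let u = s**3 + 3, so du = (3*s**2) ds.
The integral becomes (1/3)·∫ log(u) du; integrate by parts with u′=log(u), dv′=du.

s**3*log(s**3 + 3)/3 - s**3/3 + log(s**3 + 3) + C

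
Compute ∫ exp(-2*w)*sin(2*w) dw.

-exp(-2*w)*sin(2*w)/4 - exp(-2*w)*cos(2*w)/4 + C

Let I denote the integral. Integrate by parts with u = sin(2*w), dv = exp(-2*w) dw, so v = -exp(-2*w)/2: I = -exp(-2*w)*sin(2*w)/2 + ∫ exp(-2*w)*cos(2*w) dw.
Apply parts again with u = cos(2*w), dv = exp(-2*w) dw: ∫ exp(-2*w)*cos(2*w) dw = -exp(-2*w)*cos(2*w)/2 − I. Substituting back brings back I: I = -exp(-2*w)*sin(2*w)/2 - exp(-2*w)*cos(2*w)/2 − I.
Solving for I: (1 + 1)·I equals the remaining terms, so I = (1/2)·(-exp(-2*w)*sin(2*w)/2 - exp(-2*w)*cos(2*w)/2).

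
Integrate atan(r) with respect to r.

Use integration by parts with u = arctan(r), dv = dr.
Then du = 1/(r**2 + 1) dr.

r*atan(r) - log(r**2 + 1)/2 + C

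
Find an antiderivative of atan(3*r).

r*atan(3*r) - log(9*r**2 + 1)/6 + C

Use integration by parts with u = arctan(3*r), dv = dr.
Then du = 3/(9*r**2 + 1) dr.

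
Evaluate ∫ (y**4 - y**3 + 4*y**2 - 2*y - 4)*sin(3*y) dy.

Use integration by parts with u = y**4 - y**3 + 4*y**2 - 2*y - 4, dv = sin(3*y) dy, so v = -cos(3*y)/3.
Apply parts 4 times (tabular method): alternate signs, differentiate u down to 0, integrate dv up.

-y**4*cos(3*y)/3 + 4*y**3*sin(3*y)/9 + y**3*cos(3*y)/3 - y**2*sin(3*y)/3 - 8*y**2*cos(3*y)/9 + 16*y*sin(3*y)/27 + 4*y*cos(3*y)/9 - 4*sin(3*y)/27 + 124*cos(3*y)/81 + C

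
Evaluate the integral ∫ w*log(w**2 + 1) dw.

w**2*log(w**2 + 1)/2 - w**2/2 + log(w**2 + 1)/2 + C

Let u = w**2 + 1, so du = (2*w) dw.
The integral becomes (1/2)·∫ log(u) du; integrate by parts with u′=log(u), dv′=du.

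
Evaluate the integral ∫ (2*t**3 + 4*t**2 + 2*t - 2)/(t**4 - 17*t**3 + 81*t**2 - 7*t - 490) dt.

Factor the denominator: (t - 7)**2*(t - 5)*(t + 2).
Partial-fraction decomposition: 2/(189*(t + 2)) + 179/(14*(t - 5)) - 583/(54*(t - 7)) + 149/(3*(t - 7)**2).
Integrate each term; A/(t−a) gives A·log|t−a|; A/(t−a)² gives −A/(t−a).

-583*log(t - 7)/54 + 179*log(t - 5)/14 + 2*log(t + 2)/189 - 149/(3*t - 21) + C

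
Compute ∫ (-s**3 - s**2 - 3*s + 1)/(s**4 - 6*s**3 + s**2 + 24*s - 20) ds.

Factor the denominator: (s - 5)*(s - 2)*(s - 1)*(s + 2).
Partial-fraction decomposition: -11/(84*(s + 2)) - 1/(3*(s - 1)) + 17/(12*(s - 2)) - 41/(21*(s - 5)).
Integrate each term: A/(s−a) contributes A·log|s−a|.

-41*log(s - 5)/21 + 17*log(s - 2)/12 - log(s - 1)/3 - 11*log(s + 2)/84 + C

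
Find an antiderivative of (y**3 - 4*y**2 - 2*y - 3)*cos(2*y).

y**3*sin(2*y)/2 - 2*y**2*sin(2*y) + 3*y**2*cos(2*y)/4 - 7*y*sin(2*y)/4 - 2*y*cos(2*y) - sin(2*y)/2 - 7*cos(2*y)/8 + C

Use integration by parts with u = y**3 - 4*y**2 - 2*y - 3, dv = cos(2*y) dy, so v = sin(2*y)/2.
Apply parts 3 times (tabular method): alternate signs, differentiate u down to 0, integrate dv up.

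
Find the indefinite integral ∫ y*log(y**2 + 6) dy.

y**2*log(y**2 + 6)/2 - y**2/2 + 3*log(y**2 + 6) + C

Let u = y**2 + 6, so du = (2*y) dy.
The integral becomes (1/2)·∫ log(u) du; integrate by parts with u′=log(u), dv′=du.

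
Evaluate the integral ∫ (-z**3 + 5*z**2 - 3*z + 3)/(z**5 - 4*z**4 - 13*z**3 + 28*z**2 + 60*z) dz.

Factor the denominator: z*(z - 5)*(z - 3)*(z + 2)**2.
Partial-fraction decomposition: 267/(4900*(z + 2)) - 37/(70*(z + 2)**2) - 2/(25*(z - 3)) - 6/(245*(z - 5)) + 1/(20*z).
Integrate each term; A/(z−a) gives A·log|z−a|; A/(z−a)² gives −A/(z−a).

log(z)/20 - 6*log(z - 5)/245 - 2*log(z - 3)/25 + 267*log(z + 2)/4900 + 37/(70*z + 140) + C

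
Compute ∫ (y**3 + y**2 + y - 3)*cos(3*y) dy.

Use integration by parts with u = y**3 + y**2 + y - 3, dv = cos(3*y) dy, so v = sin(3*y)/3.
Apply parts 3 times (tabular method): alternate signs, differentiate u down to 0, integrate dv up.

y**3*sin(3*y)/3 + y**2*sin(3*y)/3 + y**2*cos(3*y)/3 + y*sin(3*y)/9 + 2*y*cos(3*y)/9 - 29*sin(3*y)/27 + cos(3*y)/27 + C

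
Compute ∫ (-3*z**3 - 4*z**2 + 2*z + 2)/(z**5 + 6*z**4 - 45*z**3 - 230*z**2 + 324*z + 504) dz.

-389*log(z - 6)/2184 + 17*log(z - 2)/432 - log(z + 1)/630 - 247*log(z + 6)/240 + 821*log(z + 7)/702 + C

Factor the denominator: (z - 6)*(z - 2)*(z + 1)*(z + 6)*(z + 7).
Partial-fraction decomposition: 821/(702*(z + 7)) - 247/(240*(z + 6)) - 1/(630*(z + 1)) + 17/(432*(z - 2)) - 389/(2184*(z - 6)).
Integrate each term: A/(z−a) contributes A·log|z−a|.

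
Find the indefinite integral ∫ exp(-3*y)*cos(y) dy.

Let I denote the integral. Integrate by parts with u = cos(y), dv = exp(-3*y) dy, so v = -exp(-3*y)/3: I = -exp(-3*y)*cos(y)/3 − (1/3)·∫ exp(-3*y)*sin(y) dy.
Apply parts again with u = sin(y), dv = exp(-3*y) dy: ∫ exp(-3*y)*sin(y) dy = -exp(-3*y)*sin(y)/3 + (1/3)·I. Substituting back brings back I: I = exp(-3*y)*sin(y)/9 - exp(-3*y)*cos(y)/3 − (1/9)·I.
Solving for I: (1 + 1/9)·I equals the remaining terms, so I = (9/10)·(exp(-3*y)*sin(y)/9 - exp(-3*y)*cos(y)/3).

exp(-3*y)*sin(y)/10 - 3*exp(-3*y)*cos(y)/10 + C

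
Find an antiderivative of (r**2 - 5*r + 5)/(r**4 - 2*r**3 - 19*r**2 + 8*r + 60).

5*log(r - 5)/168 + log(r - 2)/60 + 19*log(r + 2)/28 - 29*log(r + 3)/40 + C

Factor the denominator: (r - 5)*(r - 2)*(r + 2)*(r + 3).
Partial-fraction decomposition: -29/(40*(r + 3)) + 19/(28*(r + 2)) + 1/(60*(r - 2)) + 5/(168*(r - 5)).
Integrate each term: A/(r−a) contributes A·log|r−a|.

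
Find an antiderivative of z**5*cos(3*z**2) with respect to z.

z**4*sin(3*z**2)/6 + z**2*cos(3*z**2)/9 - sin(3*z**2)/27 + C

Let u = z², du = 2z dz; rewrite as (1/2)∫ u^2·cos(3u) du.
Now integrate by parts 2 times.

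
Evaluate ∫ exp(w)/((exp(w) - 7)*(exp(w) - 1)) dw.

Let u = e^w, du = e^w dw.
The integral becomes ∫ du/((u-1)(u-7)); decompose into partial fractions.

log(exp(w) - 7)/6 - log(exp(w) - 1)/6 + C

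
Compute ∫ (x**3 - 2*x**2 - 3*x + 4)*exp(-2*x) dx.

(-4*x**3 + 2*x**2 + 14*x - 9)*exp(-2*x)/8 + C

Use integration by parts with u = x**3 - 2*x**2 - 3*x + 4, dv = exp(-2*x) dx, so v = -exp(-2*x)/2.
Apply parts 3 times (tabular method): alternate signs, differentiate u down to 0, integrate dv up.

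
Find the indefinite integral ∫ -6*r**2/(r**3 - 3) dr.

Let u = r**3 - 3, so du = (3*r**2) dr.
Rewriting, the integral becomes -2·∫ 1/u du = -2·log(u).
Substituting back, u = r**3 - 3.

-2*log(r**3 - 3) + C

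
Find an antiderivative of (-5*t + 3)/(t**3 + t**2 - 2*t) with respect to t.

-3*log(t)/2 - 2*log(t - 1)/3 + 13*log(t + 2)/6 + C

Factor the denominator: t*(t - 1)*(t + 2).
Partial-fraction decomposition: 13/(6*(t + 2)) - 2/(3*(t - 1)) - 3/(2*t).
Integrate each term: A/(t−a) contributes A·log|t−a|.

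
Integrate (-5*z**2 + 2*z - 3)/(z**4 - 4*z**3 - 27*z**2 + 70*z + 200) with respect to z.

-1136*log(z - 5)/3969 - 27*log(z + 2)/98 + 91*log(z + 4)/162 + 118/(63*z - 315) + C

Factor the denominator: (z - 5)**2*(z + 2)*(z + 4).
Partial-fraction decomposition: 91/(162*(z + 4)) - 27/(98*(z + 2)) - 1136/(3969*(z - 5)) - 118/(63*(z - 5)**2).
Integrate each term; A/(z−a) gives A·log|z−a|; A/(z−a)² gives −A/(z−a).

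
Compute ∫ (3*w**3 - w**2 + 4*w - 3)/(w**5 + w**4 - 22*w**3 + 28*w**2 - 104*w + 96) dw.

63*log(w - 4)/200 - log(w - 1)/35 - 711*log(w + 6)/2800 - 13*log(w**2 + 4)/800 + 49*atan(w/2)/400 + C

Factor the denominator: (w - 4)*(w - 1)*(w + 6)*(w**2 + 4).
Partial-fraction decomposition: -(13*w - 98)/(400*(w**2 + 4)) - 711/(2800*(w + 6)) - 1/(35*(w - 1)) + 63/(200*(w - 4)).
Integrate each term; A/(w−a) gives A·log|w−a|; the (Bw+D)/(w²+p²) term gives a log and an atan.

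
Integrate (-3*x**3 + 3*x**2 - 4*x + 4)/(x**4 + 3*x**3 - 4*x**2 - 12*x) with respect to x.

Factor the denominator: x*(x - 2)*(x + 2)*(x + 3).
Partial-fraction decomposition: -124/(15*(x + 3)) + 6/(x + 2) - 2/(5*(x - 2)) - 1/(3*x).
Integrate each term: A/(x−a) contributes A·log|x−a|.

-log(x)/3 - 2*log(x - 2)/5 + 6*log(x + 2) - 124*log(x + 3)/15 + C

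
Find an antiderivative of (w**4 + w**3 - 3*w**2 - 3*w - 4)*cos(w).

w**4*sin(w) + w**3*sin(w) + 4*w**3*cos(w) - 15*w**2*sin(w) + 3*w**2*cos(w) - 9*w*sin(w) - 30*w*cos(w) + 26*sin(w) - 9*cos(w) + C

Use integration by parts with u = w**4 + w**3 - 3*w**2 - 3*w - 4, dv = cos(w) dw, so v = sin(w).
Apply parts 4 times (tabular method): alternate signs, differentiate u down to 0, integrate dv up.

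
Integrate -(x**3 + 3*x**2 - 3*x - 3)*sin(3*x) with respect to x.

Use integration by parts with u = x**3 + 3*x**2 - 3*x - 3, dv = -sin(3*x) dx, so v = cos(3*x)/3.
Apply parts 3 times (tabular method): alternate signs, differentiate u down to 0, integrate dv up.

x**3*cos(3*x)/3 - x**2*sin(3*x)/3 + x**2*cos(3*x) - 2*x*sin(3*x)/3 - 11*x*cos(3*x)/9 + 11*sin(3*x)/27 - 11*cos(3*x)/9 + C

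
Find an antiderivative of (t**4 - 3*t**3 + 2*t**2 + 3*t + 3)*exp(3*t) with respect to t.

(27*t**4 - 117*t**3 + 171*t**2 - 33*t + 92)*exp(3*t)/81 + C

Use integration by parts with u = t**4 - 3*t**3 + 2*t**2 + 3*t + 3, dv = exp(3*t) dt, so v = exp(3*t)/3.
Apply parts 4 times (tabular method): alternate signs, differentiate u down to 0, integrate dv up.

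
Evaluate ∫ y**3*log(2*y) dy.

Use integration by parts with u = log(2*y), dv = y**3 dy.
Then du = 1/y dy and v = y**4/4.

y**4*(log(y) + log(2))/4 - y**4/16 + C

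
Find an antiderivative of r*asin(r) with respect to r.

r**2*asin(r)/2 + r*sqrt(-r**2 + 1)/4 - asin(r)/4 + C

Use integration by parts with u = arcsin(r), dv = r dr.
Then du = 1/sqrt(-r**2 + 1) dr.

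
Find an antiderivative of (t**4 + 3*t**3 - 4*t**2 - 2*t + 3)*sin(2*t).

-t**4*cos(2*t)/2 + t**3*sin(2*t) - 3*t**3*cos(2*t)/2 + 9*t**2*sin(2*t)/4 + 7*t**2*cos(2*t)/2 - 7*t*sin(2*t)/2 + 13*t*cos(2*t)/4 - 13*sin(2*t)/8 - 13*cos(2*t)/4 + C

Use integration by parts with u = t**4 + 3*t**3 - 4*t**2 - 2*t + 3, dv = sin(2*t) dt, so v = -cos(2*t)/2.
Apply parts 4 times (tabular method): alternate signs, differentiate u down to 0, integrate dv up.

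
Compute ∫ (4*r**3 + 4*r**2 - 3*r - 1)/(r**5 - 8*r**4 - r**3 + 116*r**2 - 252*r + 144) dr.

989*log(r - 6)/600 - 67*log(r - 3)/21 + 41*log(r - 2)/24 - 2*log(r - 1)/25 - 181*log(r + 4)/2100 + C

Factor the denominator: (r - 6)*(r - 3)*(r - 2)*(r - 1)*(r + 4).
Partial-fraction decomposition: -181/(2100*(r + 4)) - 2/(25*(r - 1)) + 41/(24*(r - 2)) - 67/(21*(r - 3)) + 989/(600*(r - 6)).
Integrate each term: A/(r−a) contributes A·log|r−a|.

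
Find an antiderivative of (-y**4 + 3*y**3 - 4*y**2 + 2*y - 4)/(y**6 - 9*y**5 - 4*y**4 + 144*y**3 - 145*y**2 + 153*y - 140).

-779*log(y - 7)/3300 + 43*log(y - 5)/234 - log(y - 1)/60 + 524*log(y + 4)/8415 + 37*log(y**2 + 1)/11050 - 7*atan(y)/11050 + C

Factor the denominator: (y - 7)*(y - 5)*(y - 1)*(y + 4)*(y**2 + 1).
Partial-fraction decomposition: (74*y - 7)/(11050*(y**2 + 1)) + 524/(8415*(y + 4)) - 1/(60*(y - 1)) + 43/(234*(y - 5)) - 779/(3300*(y - 7)).
Integrate each term; A/(y−a) gives A·log|y−a|; the (By+D)/(y²+p²) term gives a log and an atan.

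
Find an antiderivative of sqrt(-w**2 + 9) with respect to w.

Substitute w = 3·sin(θ), so dw = 3·cos(θ) dθ and the radical becomes sqrt(-w**2 + 9) = 3·cos(θ) by the Pythagorean identity.
Integrate the resulting trig expression in θ, then back-substitute θ = asin(w/3), sin(θ) = w/3, cos(θ) = sqrt(-w**2 + 9)/3 (absorbing any constant into C).

w*sqrt(-w**2 + 9)/2 + 9*asin(w/3)/2 + C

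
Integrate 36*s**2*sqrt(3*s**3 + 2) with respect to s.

8*(3*s**3 + 2)**(3/2)/3 + C

Let u = 3*s**3 + 2, so du = (9*s**2) ds.
Rewriting, the integral becomes 4·∫ √u du = 4·(2/3)u^(3/2).
Substituting back, u = 3*s**3 + 2.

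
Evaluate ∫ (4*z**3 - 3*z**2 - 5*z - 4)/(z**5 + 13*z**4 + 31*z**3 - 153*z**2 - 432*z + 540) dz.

31*log(z - 3)/648 + 2*log(z - 1)/147 - 277*log(z + 5)/24 + 45565*log(z + 6)/3969 - 946/(63*z + 378) + C

Factor the denominator: (z - 3)*(z - 1)*(z + 5)*(z + 6)**2.
Partial-fraction decomposition: 45565/(3969*(z + 6)) + 946/(63*(z + 6)**2) - 277/(24*(z + 5)) + 2/(147*(z - 1)) + 31/(648*(z - 3)).
Integrate each term; A/(z−a) gives A·log|z−a|; A/(z−a)² gives −A/(z−a).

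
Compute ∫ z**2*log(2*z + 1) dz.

z**3*log(2*z + 1)/3 - z**3/9 + z**2/12 - z/12 + log(2*z + 1)/24 + C

Use integration by parts with u = log(2*z + 1), dv = z**2 dz.
Then du = 2/(2*z + 1) dz and v = z**3/3.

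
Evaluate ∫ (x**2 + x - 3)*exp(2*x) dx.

(x**2 - 3)*exp(2*x)/2 + C

Use integration by parts with u = x**2 + x - 3, dv = exp(2*x) dx, so v = exp(2*x)/2.
Apply parts 2 times (tabular method): alternate signs, differentiate u down to 0, integrate dv up.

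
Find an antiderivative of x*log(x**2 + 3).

Let u = x**2 + 3, so du = (2*x) dx.
The integral becomes (1/2)·∫ log(u) du; integrate by parts with u′=log(u), dv′=du.

x**2*log(x**2 + 3)/2 - x**2/2 + 3*log(x**2 + 3)/2 + C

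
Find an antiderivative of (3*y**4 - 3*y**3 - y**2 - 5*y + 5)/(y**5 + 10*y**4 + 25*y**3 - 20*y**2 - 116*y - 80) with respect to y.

5*log(y - 2)/168 - 5*log(y + 1)/12 + 83*log(y + 2)/24 - 323*log(y + 4)/12 + 2255*log(y + 5)/84 + C

Factor the denominator: (y - 2)*(y + 1)*(y + 2)*(y + 4)*(y + 5).
Partial-fraction decomposition: 2255/(84*(y + 5)) - 323/(12*(y + 4)) + 83/(24*(y + 2)) - 5/(12*(y + 1)) + 5/(168*(y - 2)).
Integrate each term: A/(y−a) contributes A·log|y−a|.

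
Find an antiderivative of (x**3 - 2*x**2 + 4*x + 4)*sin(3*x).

-x**3*cos(3*x)/3 + x**2*sin(3*x)/3 + 2*x**2*cos(3*x)/3 - 4*x*sin(3*x)/9 - 10*x*cos(3*x)/9 + 10*sin(3*x)/27 - 40*cos(3*x)/27 + C

Use integration by parts with u = x**3 - 2*x**2 + 4*x + 4, dv = sin(3*x) dx, so v = -cos(3*x)/3.
Apply parts 3 times (tabular method): alternate signs, differentiate u down to 0, integrate dv up.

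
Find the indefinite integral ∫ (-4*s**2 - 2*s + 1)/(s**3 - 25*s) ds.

Factor the denominator: s*(s - 5)*(s + 5).
Partial-fraction decomposition: -89/(50*(s + 5)) - 109/(50*(s - 5)) - 1/(25*s).
Integrate each term: A/(s−a) contributes A·log|s−a|.

-log(s)/25 - 109*log(s - 5)/50 - 89*log(s + 5)/50 + C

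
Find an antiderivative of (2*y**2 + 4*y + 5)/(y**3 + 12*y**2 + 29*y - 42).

Factor the denominator: (y - 1)*(y + 6)*(y + 7).
Partial-fraction decomposition: 75/(8*(y + 7)) - 53/(7*(y + 6)) + 11/(56*(y - 1)).
Integrate each term: A/(y−a) contributes A·log|y−a|.

11*log(y - 1)/56 - 53*log(y + 6)/7 + 75*log(y + 7)/8 + C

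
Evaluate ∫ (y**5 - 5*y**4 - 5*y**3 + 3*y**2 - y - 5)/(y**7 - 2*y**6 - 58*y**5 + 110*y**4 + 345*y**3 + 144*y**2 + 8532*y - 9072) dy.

566887*log(y - 6)/11407500 - 3*log(y - 1)/2500 + 1937*log(y + 4)/37500 - 6737*log(y + 7)/58812 + 70489*log(y**2 + 9)/9787500 + 17597*atan(y/3)/543750 - 313/(29250*y - 175500) + C

Factor the denominator: (y - 6)**2*(y - 1)*(y + 4)*(y + 7)*(y**2 + 9).
Partial-fraction decomposition: (70489*y + 475119)/(4893750*(y**2 + 9)) - 6737/(58812*(y + 7)) + 1937/(37500*(y + 4)) - 3/(2500*(y - 1)) + 566887/(11407500*(y - 6)) + 313/(29250*(y - 6)**2).
Integrate each term; A/(y−a) gives A·log|y−a|; the (By+D)/(y²+p²) term gives a log and an atan.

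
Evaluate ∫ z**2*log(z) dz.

z**3*log(z)/3 - z**3/9 + C

Use integration by parts with u = log(z), dv = z**2 dz.
Then du = 1/z dz and v = z**3/3.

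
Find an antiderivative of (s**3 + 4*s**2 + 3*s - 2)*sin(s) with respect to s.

Use integration by parts with u = s**3 + 4*s**2 + 3*s - 2, dv = sin(s) ds, so v = -cos(s).
Apply parts 3 times (tabular method): alternate signs, differentiate u down to 0, integrate dv up.

-s**3*cos(s) + 3*s**2*sin(s) - 4*s**2*cos(s) + 8*s*sin(s) + 3*s*cos(s) - 3*sin(s) + 10*cos(s) + C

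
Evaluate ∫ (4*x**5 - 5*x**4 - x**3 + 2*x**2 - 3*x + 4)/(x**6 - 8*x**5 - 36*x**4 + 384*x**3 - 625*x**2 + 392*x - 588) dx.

54961*log(x - 7)/3500 - 941*log(x - 6)/74 + 23*log(x - 2)/450 + 6059*log(x + 7)/6300 + log(x**2 + 1)/9250 + 49*atan(x)/9250 + C

Factor the denominator: (x - 7)*(x - 6)*(x - 2)*(x + 7)*(x**2 + 1).
Partial-fraction decomposition: (2*x + 49)/(9250*(x**2 + 1)) + 6059/(6300*(x + 7)) + 23/(450*(x - 2)) - 941/(74*(x - 6)) + 54961/(3500*(x - 7)).
Integrate each term; A/(x−a) gives A·log|x−a|; the (Bx+D)/(x²+p²) term gives a log and an atan.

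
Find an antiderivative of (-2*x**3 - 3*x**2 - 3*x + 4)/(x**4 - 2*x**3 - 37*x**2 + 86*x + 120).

Factor the denominator: (x - 5)*(x - 4)*(x + 1)*(x + 6).
Partial-fraction decomposition: -173/(275*(x + 6)) + 1/(25*(x + 1)) + 92/(25*(x - 4)) - 56/(11*(x - 5)).
Integrate each term: A/(x−a) contributes A·log|x−a|.

-56*log(x - 5)/11 + 92*log(x - 4)/25 + log(x + 1)/25 - 173*log(x + 6)/275 + C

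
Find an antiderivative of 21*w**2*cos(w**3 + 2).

Let u = w**3 + 2, so du = (3*w**2) dw.
Rewriting, the integral becomes 7·∫ cos(u) du = 7·sin(u).
Substituting back, u = w**3 + 2.

7*sin(w**3 + 2) + C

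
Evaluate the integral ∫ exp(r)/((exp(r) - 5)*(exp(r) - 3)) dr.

Let u = e^r, du = e^r dr.
The integral becomes ∫ du/((u-3)(u-5)); decompose into partial fractions.

log(exp(r) - 5)/2 - log(exp(r) - 3)/2 + C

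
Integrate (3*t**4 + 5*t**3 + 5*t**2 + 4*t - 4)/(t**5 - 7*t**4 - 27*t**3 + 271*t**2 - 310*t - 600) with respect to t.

Factor the denominator: (t - 5)**2*(t - 4)*(t + 1)*(t + 6).
Partial-fraction decomposition: 296/(605*(t + 6)) + 1/(180*(t + 1)) + 118/(5*(t - 4)) - 91889/(4356*(t - 5)) + 2641/(66*(t - 5)**2).
Integrate each term; A/(t−a) gives A·log|t−a|; A/(t−a)² gives −A/(t−a).

-91889*log(t - 5)/4356 + 118*log(t - 4)/5 + log(t + 1)/180 + 296*log(t + 6)/605 - 2641/(66*t - 330) + C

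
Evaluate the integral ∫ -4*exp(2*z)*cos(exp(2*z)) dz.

-2*sin(exp(2*z)) + C

Let u = exp(2*z), so du = (2*exp(2*z)) dz.
Rewriting, the integral becomes -2·∫ cos(u) du = -2·sin(u).
Substituting back, u = exp(2*z).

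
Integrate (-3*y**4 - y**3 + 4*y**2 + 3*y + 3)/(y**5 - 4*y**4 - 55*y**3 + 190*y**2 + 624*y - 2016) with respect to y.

Factor the denominator: (y - 7)*(y - 4)*(y - 3)*(y + 4)*(y + 6).
Partial-fraction decomposition: -1181/(780*(y + 6)) + 59/(112*(y + 4)) - 37/(42*(y - 3)) + 251/(80*(y - 4)) - 111/(26*(y - 7)).
Integrate each term: A/(y−a) contributes A·log|y−a|.

-111*log(y - 7)/26 + 251*log(y - 4)/80 - 37*log(y - 3)/42 + 59*log(y + 4)/112 - 1181*log(y + 6)/780 + C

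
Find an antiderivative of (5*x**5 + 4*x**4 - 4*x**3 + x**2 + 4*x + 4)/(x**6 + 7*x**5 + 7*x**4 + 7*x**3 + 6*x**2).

-log(x)/9 + 2*log(x + 1)/5 + 8204*log(x + 6)/1665 - 4*log(x**2 + 1)/37 - 63*atan(x)/37 - 2/(3*x) + C

Factor the denominator: x**2*(x + 1)*(x + 6)*(x**2 + 1).
Partial-fraction decomposition: -(8*x + 63)/(37*(x**2 + 1)) + 8204/(1665*(x + 6)) + 2/(5*(x + 1)) - 1/(9*x) + 2/(3*x**2).
Integrate each term; A/(x−a) gives A·log|x−a|; the (Bx+D)/(x²+p²) term gives a log and an atan.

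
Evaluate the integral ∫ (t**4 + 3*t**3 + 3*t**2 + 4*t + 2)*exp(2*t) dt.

(4*t**4 + 4*t**3 + 6*t**2 + 10*t + 3)*exp(2*t)/8 + C

Use integration by parts with u = t**4 + 3*t**3 + 3*t**2 + 4*t + 2, dv = exp(2*t) dt, so v = exp(2*t)/2.
Apply parts 4 times (tabular method): alternate signs, differentiate u down to 0, integrate dv up.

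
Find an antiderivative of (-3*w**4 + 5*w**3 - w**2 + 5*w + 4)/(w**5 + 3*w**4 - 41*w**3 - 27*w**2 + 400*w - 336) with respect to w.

Factor the denominator: (w - 4)*(w - 3)*(w - 1)*(w + 4)*(w + 7).
Partial-fraction decomposition: -409/(120*(w + 7)) + 4/(3*(w + 4)) + 1/(24*(w - 1)) + 7/(10*(w - 3)) - 5/(3*(w - 4)).
Integrate each term: A/(w−a) contributes A·log|w−a|.

-5*log(w - 4)/3 + 7*log(w - 3)/10 + log(w - 1)/24 + 4*log(w + 4)/3 - 409*log(w + 7)/120 + C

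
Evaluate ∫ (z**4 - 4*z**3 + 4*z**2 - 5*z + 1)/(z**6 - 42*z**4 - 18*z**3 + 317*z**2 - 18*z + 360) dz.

Factor the denominator: (z - 6)*(z - 3)*(z + 4)*(z + 5)*(z**2 + 1).
Partial-fraction decomposition: -(44*z + 79)/(16354*(z**2 + 1)) - 1251/(2288*(z + 5)) + 597/(1190*(z + 4)) + 1/(336*(z - 3)) + 547/(12210*(z - 6)).
Integrate each term; A/(z−a) gives A·log|z−a|; the (Bz+D)/(z²+p²) term gives a log and an atan.

547*log(z - 6)/12210 + log(z - 3)/336 + 597*log(z + 4)/1190 - 1251*log(z + 5)/2288 - 11*log(z**2 + 1)/8177 - 79*atan(z)/16354 + C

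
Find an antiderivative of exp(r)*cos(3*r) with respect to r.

Let I denote the integral. Integrate by parts with u = cos(3*r), dv = exp(r) dr, so v = exp(r): I = exp(r)*cos(3*r) + 3·∫ exp(r)*sin(3*r) dr.
Apply parts again with u = sin(3*r), dv = exp(r) dr: ∫ exp(r)*sin(3*r) dr = exp(r)*sin(3*r) − 3·I. Substituting back brings back I: I = 3*exp(r)*sin(3*r) + exp(r)*cos(3*r) − 9·I.
Solving for I: (1 + 9)·I equals the remaining terms, so I = (1/10)·(3*exp(r)*sin(3*r) + exp(r)*cos(3*r)).

3*exp(r)*sin(3*r)/10 + exp(r)*cos(3*r)/10 + C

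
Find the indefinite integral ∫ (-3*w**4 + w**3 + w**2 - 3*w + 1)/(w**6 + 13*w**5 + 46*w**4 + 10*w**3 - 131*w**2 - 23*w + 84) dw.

-271*log(w - 1)/12800 + log(w + 1)/144 + 251*log(w + 3)/128 - 803*log(w + 4)/225 + 7475*log(w + 7)/4608 + 3/(320*w - 320) + C

Factor the denominator: (w - 1)**2*(w + 1)*(w + 3)*(w + 4)*(w + 7).
Partial-fraction decomposition: 7475/(4608*(w + 7)) - 803/(225*(w + 4)) + 251/(128*(w + 3)) + 1/(144*(w + 1)) - 271/(12800*(w - 1)) - 3/(320*(w - 1)**2).
Integrate each term; A/(w−a) gives A·log|w−a|; A/(w−a)² gives −A/(w−a).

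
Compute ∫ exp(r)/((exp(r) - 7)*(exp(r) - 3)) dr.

log(exp(r) - 7)/4 - log(exp(r) - 3)/4 + C

Let u = e^r, du = e^r dr.
The integral becomes ∫ du/((u-3)(u-7)); decompose into partial fractions.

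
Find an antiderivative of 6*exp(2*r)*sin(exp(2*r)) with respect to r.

-3*cos(exp(2*r)) + C

Let u = exp(2*r), so du = (2*exp(2*r)) dr.
Rewriting, the integral becomes 3·∫ sin(u) du = 3·-cos(u).
Substituting back, u = exp(2*r).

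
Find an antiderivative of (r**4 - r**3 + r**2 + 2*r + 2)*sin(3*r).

Use integration by parts with u = r**4 - r**3 + r**2 + 2*r + 2, dv = sin(3*r) dr, so v = -cos(3*r)/3.
Apply parts 4 times (tabular method): alternate signs, differentiate u down to 0, integrate dv up.

-r**4*cos(3*r)/3 + 4*r**3*sin(3*r)/9 + r**3*cos(3*r)/3 - r**2*sin(3*r)/3 + r**2*cos(3*r)/9 - 2*r*sin(3*r)/27 - 8*r*cos(3*r)/9 + 8*sin(3*r)/27 - 56*cos(3*r)/81 + C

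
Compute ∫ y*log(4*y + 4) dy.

y**2*log(4*y + 4)/2 - y**2/4 + y/2 - log(y + 1)/2 + C

Use integration by parts with u = log(4*y + 4), dv = y dy.
Then du = 4/(4*y + 4) dy and v = y**2/2.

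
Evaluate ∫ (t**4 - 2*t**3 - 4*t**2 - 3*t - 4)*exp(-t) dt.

(-t**4 - 2*t**3 - 2*t**2 - t + 3)*exp(-t) + C

Use integration by parts with u = t**4 - 2*t**3 - 4*t**2 - 3*t - 4, dv = exp(-t) dt, so v = -exp(-t).
Apply parts 4 times (tabular method): alternate signs, differentiate u down to 0, integrate dv up.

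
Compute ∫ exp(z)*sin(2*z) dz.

exp(z)*sin(2*z)/5 - 2*exp(z)*cos(2*z)/5 + C

Let I denote the integral. Integrate by parts with u = sin(2*z), dv = exp(z) dz, so v = exp(z): I = exp(z)*sin(2*z) − 2·∫ exp(z)*cos(2*z) dz.
Apply parts again with u = cos(2*z), dv = exp(z) dz: ∫ exp(z)*cos(2*z) dz = exp(z)*cos(2*z) + 2·I. Substituting back brings back I: I = exp(z)*sin(2*z) - 2*exp(z)*cos(2*z) − 4·I.
Solving for I: (1 + 4)·I equals the remaining terms, so I = (1/5)·(exp(z)*sin(2*z) - 2*exp(z)*cos(2*z)).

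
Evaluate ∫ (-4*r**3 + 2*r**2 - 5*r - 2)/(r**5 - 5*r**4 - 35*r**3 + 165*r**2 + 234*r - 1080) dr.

Factor the denominator: (r - 6)*(r - 4)*(r - 3)*(r + 3)*(r + 5).
Partial-fraction decomposition: 191/(528*(r + 5)) - 139/(756*(r + 3)) - 107/(144*(r - 3)) + 41/(21*(r - 4)) - 412/(297*(r - 6)).
Integrate each term: A/(r−a) contributes A·log|r−a|.

-412*log(r - 6)/297 + 41*log(r - 4)/21 - 107*log(r - 3)/144 - 139*log(r + 3)/756 + 191*log(r + 5)/528 + C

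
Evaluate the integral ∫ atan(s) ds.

s*atan(s) - log(s**2 + 1)/2 + C

Use integration by parts with u = arctan(s), dv = ds.
Then du = 1/(s**2 + 1) ds.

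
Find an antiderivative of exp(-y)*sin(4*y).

-exp(-y)*sin(4*y)/17 - 4*exp(-y)*cos(4*y)/17 + C

Let I denote the integral. Integrate by parts with u = sin(4*y), dv = exp(-y) dy, so v = -exp(-y): I = -exp(-y)*sin(4*y) + 4·∫ exp(-y)*cos(4*y) dy.
Apply parts again with u = cos(4*y), dv = exp(-y) dy: ∫ exp(-y)*cos(4*y) dy = -exp(-y)*cos(4*y) − 4·I. Substituting back brings back I: I = -exp(-y)*sin(4*y) - 4*exp(-y)*cos(4*y) − 16·I.
Solving for I: (1 + 16)·I equals the remaining terms, so I = (1/17)·(-exp(-y)*sin(4*y) - 4*exp(-y)*cos(4*y)).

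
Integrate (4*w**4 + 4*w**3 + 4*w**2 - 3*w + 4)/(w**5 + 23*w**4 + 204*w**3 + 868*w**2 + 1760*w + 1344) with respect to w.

29*log(w + 2)/40 + 3449*log(w + 4)/36 - 2243*log(w + 6)/8 + 8453*log(w + 7)/45 + 212/(3*w + 12) + C

Factor the denominator: (w + 2)*(w + 4)**2*(w + 6)*(w + 7).
Partial-fraction decomposition: 8453/(45*(w + 7)) - 2243/(8*(w + 6)) + 3449/(36*(w + 4)) - 212/(3*(w + 4)**2) + 29/(40*(w + 2)).
Integrate each term; A/(w−a) gives A·log|w−a|; A/(w−a)² gives −A/(w−a).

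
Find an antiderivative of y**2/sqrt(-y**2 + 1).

Substitute y = sin(θ), so dy = cos(θ) dθ and the radical becomes sqrt(-y**2 + 1) = cos(θ) by the Pythagorean identity.
Integrate the resulting trig expression in θ, then back-substitute θ = asin(y), sin(θ) = y, cos(θ) = sqrt(-y**2 + 1) (absorbing any constant into C).

-y*sqrt(-y**2 + 1)/2 + asin(y)/2 + C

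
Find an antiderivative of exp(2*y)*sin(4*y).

Let I denote the integral. Integrate by parts with u = sin(4*y), dv = exp(2*y) dy, so v = exp(2*y)/2: I = exp(2*y)*sin(4*y)/2 − 2·∫ exp(2*y)*cos(4*y) dy.
Apply parts again with u = cos(4*y), dv = exp(2*y) dy: ∫ exp(2*y)*cos(4*y) dy = exp(2*y)*cos(4*y)/2 + 2·I. Substituting back brings back I: I = exp(2*y)*sin(4*y)/2 - exp(2*y)*cos(4*y) − 4·I.
Solving for I: (1 + 4)·I equals the remaining terms, so I = (1/5)·(exp(2*y)*sin(4*y)/2 - exp(2*y)*cos(4*y)).

exp(2*y)*sin(4*y)/10 - exp(2*y)*cos(4*y)/5 + C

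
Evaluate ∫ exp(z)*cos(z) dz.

Let I denote the integral. Integrate by parts with u = cos(z), dv = exp(z) dz, so v = exp(z): I = exp(z)*cos(z) + ∫ exp(z)*sin(z) dz.
Apply parts again with u = sin(z), dv = exp(z) dz: ∫ exp(z)*sin(z) dz = exp(z)*sin(z) − I. Substituting back brings back I: I = exp(z)*sin(z) + exp(z)*cos(z) − I.
Solving for I: (1 + 1)·I equals the remaining terms, so I = (1/2)·(exp(z)*sin(z) + exp(z)*cos(z)).

exp(z)*sin(z)/2 + exp(z)*cos(z)/2 + C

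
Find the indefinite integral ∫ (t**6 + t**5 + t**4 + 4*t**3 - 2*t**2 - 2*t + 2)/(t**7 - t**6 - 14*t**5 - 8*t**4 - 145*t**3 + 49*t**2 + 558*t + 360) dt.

Factor the denominator: (t - 5)*(t - 2)*(t + 1)**2*(t + 4)*(t**2 + 9).
Partial-fraction decomposition: (4353*t + 3337)/(22100*(t**2 + 9)) + 61/(243*(t + 4)) + 259/(16200*(t + 1)) - 1/(540*(t + 1)**2) - 67/(1053*(t - 2)) + 19817/(33048*(t - 5)).
Integrate each term; A/(t−a) gives A·log|t−a|; the (Bt+D)/(t²+p²) term gives a log and an atan.

19817*log(t - 5)/33048 - 67*log(t - 2)/1053 + 259*log(t + 1)/16200 + 61*log(t + 4)/243 + 4353*log(t**2 + 9)/44200 + 3337*atan(t/3)/66300 + 1/(540*t + 540) + C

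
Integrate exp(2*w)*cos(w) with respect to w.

exp(2*w)*sin(w)/5 + 2*exp(2*w)*cos(w)/5 + C

Let I denote the integral. Integrate by parts with u = cos(w), dv = exp(2*w) dw, so v = exp(2*w)/2: I = exp(2*w)*cos(w)/2 + (1/2)·∫ exp(2*w)*sin(w) dw.
Apply parts again with u = sin(w), dv = exp(2*w) dw: ∫ exp(2*w)*sin(w) dw = exp(2*w)*sin(w)/2 − (1/2)·I. Substituting back brings back I: I = exp(2*w)*sin(w)/4 + exp(2*w)*cos(w)/2 − (1/4)·I.
Solving for I: (1 + 1/4)·I equals the remaining terms, so I = (4/5)·(exp(2*w)*sin(w)/4 + exp(2*w)*cos(w)/2).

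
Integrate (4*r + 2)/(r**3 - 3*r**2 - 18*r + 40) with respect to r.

Factor the denominator: (r - 5)*(r - 2)*(r + 4).
Partial-fraction decomposition: -7/(27*(r + 4)) - 5/(9*(r - 2)) + 22/(27*(r - 5)).
Integrate each term: A/(r−a) contributes A·log|r−a|.

22*log(r - 5)/27 - 5*log(r - 2)/9 - 7*log(r + 4)/27 + C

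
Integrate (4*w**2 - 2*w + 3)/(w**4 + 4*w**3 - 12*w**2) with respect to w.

Factor the denominator: w**2*(w - 2)*(w + 6).
Partial-fraction decomposition: -53/(96*(w + 6)) + 15/(32*(w - 2)) + 1/(12*w) - 1/(4*w**2).
Integrate each term; A/(w−a) gives A·log|w−a|; A/(w−a)² gives −A/(w−a).

log(w)/12 + 15*log(w - 2)/32 - 53*log(w + 6)/96 + 1/(4*w) + C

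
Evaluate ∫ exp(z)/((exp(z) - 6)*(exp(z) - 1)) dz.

log(exp(z) - 6)/5 - log(exp(z) - 1)/5 + C

Let u = e^z, du = e^z dz.
The integral becomes ∫ du/((u-6)(u-1)); decompose into partial fractions.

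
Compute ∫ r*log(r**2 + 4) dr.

Let u = r**2 + 4, so du = (2*r) dr.
The integral becomes (1/2)·∫ log(u) du; integrate by parts with u′=log(u), dv′=du.

r**2*log(r**2 + 4)/2 - r**2/2 + 2*log(r**2 + 4) + C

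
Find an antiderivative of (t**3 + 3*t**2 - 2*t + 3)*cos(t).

t**3*sin(t) + 3*t**2*sin(t) + 3*t**2*cos(t) - 8*t*sin(t) + 6*t*cos(t) - 3*sin(t) - 8*cos(t) + C

Use integration by parts with u = t**3 + 3*t**2 - 2*t + 3, dv = cos(t) dt, so v = sin(t).
Apply parts 3 times (tabular method): alternate signs, differentiate u down to 0, integrate dv up.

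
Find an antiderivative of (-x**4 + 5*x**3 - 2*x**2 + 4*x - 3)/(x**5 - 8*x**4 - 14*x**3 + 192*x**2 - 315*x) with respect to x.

log(x)/105 - 253*log(x - 7)/448 - 77*log(x - 3)/768 - 441*log(x + 5)/1280 + 15/(32*x - 96) + C

Factor the denominator: x*(x - 7)*(x - 3)**2*(x + 5).
Partial-fraction decomposition: -441/(1280*(x + 5)) - 77/(768*(x - 3)) - 15/(32*(x - 3)**2) - 253/(448*(x - 7)) + 1/(105*x).
Integrate each term; A/(x−a) gives A·log|x−a|; A/(x−a)² gives −A/(x−a).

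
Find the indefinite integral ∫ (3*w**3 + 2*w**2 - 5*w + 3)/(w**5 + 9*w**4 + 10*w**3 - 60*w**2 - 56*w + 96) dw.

25*log(w - 2)/192 - log(w - 1)/35 - log(w + 2)/32 + 137*log(w + 4)/120 - 543*log(w + 6)/448 + C

Factor the denominator: (w - 2)*(w - 1)*(w + 2)*(w + 4)*(w + 6).
Partial-fraction decomposition: -543/(448*(w + 6)) + 137/(120*(w + 4)) - 1/(32*(w + 2)) - 1/(35*(w - 1)) + 25/(192*(w - 2)).
Integrate each term: A/(w−a) contributes A·log|w−a|.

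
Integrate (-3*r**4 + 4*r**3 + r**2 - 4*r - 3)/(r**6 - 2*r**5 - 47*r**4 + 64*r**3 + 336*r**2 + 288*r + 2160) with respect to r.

Factor the denominator: (r - 6)*(r - 5)*(r + 3)*(r + 6)*(r**2 + 4).
Partial-fraction decomposition: -(54*r + 241)/(3016*(r**2 + 4)) + 313/(1056*(r + 6)) - 37/(312*(r + 3)) + 1373/(2552*(r - 5)) - 67/(96*(r - 6)).
Integrate each term; A/(r−a) gives A·log|r−a|; the (Br+D)/(r²+p²) term gives a log and an atan.

-67*log(r - 6)/96 + 1373*log(r - 5)/2552 - 37*log(r + 3)/312 + 313*log(r + 6)/1056 - 27*log(r**2 + 4)/3016 - 241*atan(r/2)/6032 + C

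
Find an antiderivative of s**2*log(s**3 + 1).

s**3*log(s**3 + 1)/3 - s**3/3 + log(s**3 + 1)/3 + C

Let u = s**3 + 1, so du = (3*s**2) ds.
The integral becomes (1/3)·∫ log(u) du; integrate by parts with u′=log(u), dv′=du.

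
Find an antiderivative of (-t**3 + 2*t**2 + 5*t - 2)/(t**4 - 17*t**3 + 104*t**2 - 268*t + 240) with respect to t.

Factor the denominator: (t - 6)*(t - 5)*(t - 4)*(t - 2).
Partial-fraction decomposition: -1/(3*(t - 2)) - 7/(2*(t - 4)) + 52/(3*(t - 5)) - 29/(2*(t - 6)).
Integrate each term: A/(t−a) contributes A·log|t−a|.

-29*log(t - 6)/2 + 52*log(t - 5)/3 - 7*log(t - 4)/2 - log(t - 2)/3 + C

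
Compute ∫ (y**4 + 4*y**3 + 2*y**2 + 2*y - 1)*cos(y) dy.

Use integration by parts with u = y**4 + 4*y**3 + 2*y**2 + 2*y - 1, dv = cos(y) dy, so v = sin(y).
Apply parts 4 times (tabular method): alternate signs, differentiate u down to 0, integrate dv up.

y**4*sin(y) + 4*y**3*sin(y) + 4*y**3*cos(y) - 10*y**2*sin(y) + 12*y**2*cos(y) - 22*y*sin(y) - 20*y*cos(y) + 19*sin(y) - 22*cos(y) + C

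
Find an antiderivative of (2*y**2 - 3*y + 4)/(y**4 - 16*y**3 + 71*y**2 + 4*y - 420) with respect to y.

Factor the denominator: (y - 7)*(y - 6)*(y - 5)*(y + 2).
Partial-fraction decomposition: -1/(28*(y + 2)) + 39/(14*(y - 5)) - 29/(4*(y - 6)) + 9/(2*(y - 7)).
Integrate each term: A/(y−a) contributes A·log|y−a|.

9*log(y - 7)/2 - 29*log(y - 6)/4 + 39*log(y - 5)/14 - log(y + 2)/28 + C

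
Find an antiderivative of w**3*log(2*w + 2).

w**4*log(2*w + 2)/4 - w**4/16 + w**3/12 - w**2/8 + w/4 - log(w + 1)/4 + C

Use integration by parts with u = log(2*w + 2), dv = w**3 dw.
Then du = 2/(2*w + 2) dw and v = w**4/4.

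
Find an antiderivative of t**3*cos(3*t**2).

t**2*sin(3*t**2)/6 + cos(3*t**2)/18 + C

Let u = t², du = 2t dt; rewrite as (1/2)∫ u^1·cos(3u) du.
Now integrate by parts 1 time.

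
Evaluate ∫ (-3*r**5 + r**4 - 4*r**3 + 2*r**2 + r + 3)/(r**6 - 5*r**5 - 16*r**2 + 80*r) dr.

Factor the denominator: r*(r - 5)*(r - 2)*(r + 2)*(r**2 + 4).
Partial-fraction decomposition: -(179*r + 576)/(928*(r**2 + 4)) - 153/(448*(r + 2)) + 33/(64*(r - 2)) - 3064/(1015*(r - 5)) + 3/(80*r).
Integrate each term; A/(r−a) gives A·log|r−a|; the (Br+D)/(r²+p²) term gives a log and an atan.

3*log(r)/80 - 3064*log(r - 5)/1015 + 33*log(r - 2)/64 - 153*log(r + 2)/448 - 179*log(r**2 + 4)/1856 - 9*atan(r/2)/29 + C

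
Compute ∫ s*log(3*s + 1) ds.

s**2*log(3*s + 1)/2 - s**2/4 + s/6 - log(3*s + 1)/18 + C

Use integration by parts with u = log(3*s + 1), dv = s ds.
Then du = 3/(3*s + 1) ds and v = s**2/2.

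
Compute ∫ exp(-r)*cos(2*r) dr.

2*exp(-r)*sin(2*r)/5 - exp(-r)*cos(2*r)/5 + C

Let I denote the integral. Integrate by parts with u = cos(2*r), dv = exp(-r) dr, so v = -exp(-r): I = -exp(-r)*cos(2*r) − 2·∫ exp(-r)*sin(2*r) dr.
Apply parts again with u = sin(2*r), dv = exp(-r) dr: ∫ exp(-r)*sin(2*r) dr = -exp(-r)*sin(2*r) + 2·I. Substituting back brings back I: I = 2*exp(-r)*sin(2*r) - exp(-r)*cos(2*r) − 4·I.
Solving for I: (1 + 4)·I equals the remaining terms, so I = (1/5)·(2*exp(-r)*sin(2*r) - exp(-r)*cos(2*r)).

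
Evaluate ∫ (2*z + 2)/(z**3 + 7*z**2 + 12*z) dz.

Factor the denominator: z*(z + 3)*(z + 4).
Partial-fraction decomposition: -3/(2*(z + 4)) + 4/(3*(z + 3)) + 1/(6*z).
Integrate each term: A/(z−a) contributes A·log|z−a|.

log(z)/6 + 4*log(z + 3)/3 - 3*log(z + 4)/2 + C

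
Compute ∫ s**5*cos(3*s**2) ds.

s**4*sin(3*s**2)/6 + s**2*cos(3*s**2)/9 - sin(3*s**2)/27 + C

Let u = s², du = 2s ds; rewrite as (1/2)∫ u^2·cos(3u) du.
Now integrate by parts 2 times.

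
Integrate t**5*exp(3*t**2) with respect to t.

Let u = t², du = 2t dt; rewrite as (1/2)∫ u^2·exp(3u) du.
Now integrate by parts 2 times.

(9*t**4 - 6*t**2 + 2)*exp(3*t**2)/54 + C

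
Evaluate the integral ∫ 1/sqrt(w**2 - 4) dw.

Substitute w = 2·sec(θ), so dw = 2·sec(θ)*tan(θ) dθ and the radical becomes sqrt(w**2 - 4) = 2·tan(θ) by the Pythagorean identity.
Integrate the resulting trig expression in θ, then back-substitute sec(θ) = w/2, tan(θ) = sqrt(w**2 - 4)/2 (absorbing any constant into C).

log(w + sqrt(w**2 - 4)) + C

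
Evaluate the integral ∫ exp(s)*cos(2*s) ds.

Let I denote the integral. Integrate by parts with u = cos(2*s), dv = exp(s) ds, so v = exp(s): I = exp(s)*cos(2*s) + 2·∫ exp(s)*sin(2*s) ds.
Apply parts again with u = sin(2*s), dv = exp(s) ds: ∫ exp(s)*sin(2*s) ds = exp(s)*sin(2*s) − 2·I. Substituting back brings back I: I = 2*exp(s)*sin(2*s) + exp(s)*cos(2*s) − 4·I.
Solving for I: (1 + 4)·I equals the remaining terms, so I = (1/5)·(2*exp(s)*sin(2*s) + exp(s)*cos(2*s)).

2*exp(s)*sin(2*s)/5 + exp(s)*cos(2*s)/5 + C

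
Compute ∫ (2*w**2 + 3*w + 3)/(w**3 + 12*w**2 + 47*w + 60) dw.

Factor the denominator: (w + 3)*(w + 4)*(w + 5).
Partial-fraction decomposition: 19/(w + 5) - 23/(w + 4) + 6/(w + 3).
Integrate each term: A/(w−a) contributes A·log|w−a|.

6*log(w + 3) - 23*log(w + 4) + 19*log(w + 5) + C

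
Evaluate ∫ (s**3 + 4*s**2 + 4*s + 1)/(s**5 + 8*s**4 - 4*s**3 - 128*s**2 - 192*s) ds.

-log(s)/192 + 29*log(s - 4)/384 + log(s + 2)/96 + 15*log(s + 4)/128 - 19*log(s + 6)/96 + C

Factor the denominator: s*(s - 4)*(s + 2)*(s + 4)*(s + 6).
Partial-fraction decomposition: -19/(96*(s + 6)) + 15/(128*(s + 4)) + 1/(96*(s + 2)) + 29/(384*(s - 4)) - 1/(192*s).
Integrate each term: A/(s−a) contributes A·log|s−a|.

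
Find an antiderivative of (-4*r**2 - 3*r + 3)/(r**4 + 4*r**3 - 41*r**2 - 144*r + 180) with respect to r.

-53*log(r - 6)/220 + 2*log(r - 1)/105 - 41*log(r + 5)/33 + 41*log(r + 6)/28 + C

Factor the denominator: (r - 6)*(r - 1)*(r + 5)*(r + 6).
Partial-fraction decomposition: 41/(28*(r + 6)) - 41/(33*(r + 5)) + 2/(105*(r - 1)) - 53/(220*(r - 6)).
Integrate each term: A/(r−a) contributes A·log|r−a|.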